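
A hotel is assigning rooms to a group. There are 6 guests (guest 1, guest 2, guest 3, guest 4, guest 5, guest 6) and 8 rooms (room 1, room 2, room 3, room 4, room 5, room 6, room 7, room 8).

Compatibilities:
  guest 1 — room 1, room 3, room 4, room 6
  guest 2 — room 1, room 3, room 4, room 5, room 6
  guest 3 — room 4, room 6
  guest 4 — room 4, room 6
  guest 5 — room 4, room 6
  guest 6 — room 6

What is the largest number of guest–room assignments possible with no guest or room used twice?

A valid assignment of size 4: guest 1→room 3, guest 2→room 5, guest 3→room 6, guest 4→room 4.
The set {guest 3, guest 4, guest 5, guest 6} has only 2 neighbours ({room 4, room 6}), so by Hall's theorem at most 4 of the 6 guests can be matched.

4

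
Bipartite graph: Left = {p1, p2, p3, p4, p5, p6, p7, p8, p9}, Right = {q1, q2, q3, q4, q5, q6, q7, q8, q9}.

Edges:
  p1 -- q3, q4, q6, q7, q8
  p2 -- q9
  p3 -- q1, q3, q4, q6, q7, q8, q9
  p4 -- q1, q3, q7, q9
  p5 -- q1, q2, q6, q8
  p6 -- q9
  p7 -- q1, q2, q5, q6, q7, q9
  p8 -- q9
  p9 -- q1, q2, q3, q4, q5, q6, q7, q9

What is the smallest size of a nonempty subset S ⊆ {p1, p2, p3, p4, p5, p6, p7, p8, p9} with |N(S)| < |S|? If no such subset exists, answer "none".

Take S = {p2, p6}. Its neighbourhood is {q9}, so |N(S)| = 1 < |S| = 2.
No single vertex violates Hall's condition since each has at least one neighbour, so 2 is the minimum.

2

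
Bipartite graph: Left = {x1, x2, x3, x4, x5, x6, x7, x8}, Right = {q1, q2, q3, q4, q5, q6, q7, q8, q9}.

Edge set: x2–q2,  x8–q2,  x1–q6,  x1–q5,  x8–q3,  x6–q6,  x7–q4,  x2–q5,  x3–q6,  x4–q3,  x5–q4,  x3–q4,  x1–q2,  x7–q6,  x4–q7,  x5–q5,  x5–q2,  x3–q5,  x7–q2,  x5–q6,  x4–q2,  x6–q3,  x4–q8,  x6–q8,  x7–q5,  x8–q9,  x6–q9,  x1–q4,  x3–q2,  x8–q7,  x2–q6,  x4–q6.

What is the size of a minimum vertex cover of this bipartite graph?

7

A maximum matching has 7 edges (e.g. x1–q4, x2–q5, x3–q2, x4–q8, x5–q6, x6–q9, x8–q7).
By König's theorem the minimum vertex cover has the same size. One such cover is {x4, x6, x8, q2, q4, q5, q6}.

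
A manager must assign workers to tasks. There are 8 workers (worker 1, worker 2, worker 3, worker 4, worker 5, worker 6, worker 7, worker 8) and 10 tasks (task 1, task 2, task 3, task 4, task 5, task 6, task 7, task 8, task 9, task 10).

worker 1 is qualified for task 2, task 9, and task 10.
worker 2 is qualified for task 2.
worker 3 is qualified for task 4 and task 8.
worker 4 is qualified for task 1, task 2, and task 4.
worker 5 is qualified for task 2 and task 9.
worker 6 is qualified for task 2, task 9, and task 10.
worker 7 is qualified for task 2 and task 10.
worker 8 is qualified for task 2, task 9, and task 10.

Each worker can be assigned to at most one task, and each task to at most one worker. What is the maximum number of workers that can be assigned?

5

For example, pair worker 1–task 10, worker 2–task 2, worker 3–task 8, worker 4–task 1, worker 5–task 9.
The set {worker 1, worker 2, worker 5, worker 6, worker 7, worker 8} has only 3 neighbours ({task 10, task 2, task 9}), so by Hall's theorem at most 5 of the 8 workers can be matched.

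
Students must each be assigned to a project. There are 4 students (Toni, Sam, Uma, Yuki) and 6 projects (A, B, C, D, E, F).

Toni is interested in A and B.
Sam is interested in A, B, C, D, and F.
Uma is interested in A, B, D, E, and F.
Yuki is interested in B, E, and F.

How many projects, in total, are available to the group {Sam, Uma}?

6

The union of neighbours of {Sam, Uma} is {A, B, C, D, E, F}, which has 6 elements.
Since |N(S)| = 6 ≥ |S| = 2, Hall's condition holds for this subset.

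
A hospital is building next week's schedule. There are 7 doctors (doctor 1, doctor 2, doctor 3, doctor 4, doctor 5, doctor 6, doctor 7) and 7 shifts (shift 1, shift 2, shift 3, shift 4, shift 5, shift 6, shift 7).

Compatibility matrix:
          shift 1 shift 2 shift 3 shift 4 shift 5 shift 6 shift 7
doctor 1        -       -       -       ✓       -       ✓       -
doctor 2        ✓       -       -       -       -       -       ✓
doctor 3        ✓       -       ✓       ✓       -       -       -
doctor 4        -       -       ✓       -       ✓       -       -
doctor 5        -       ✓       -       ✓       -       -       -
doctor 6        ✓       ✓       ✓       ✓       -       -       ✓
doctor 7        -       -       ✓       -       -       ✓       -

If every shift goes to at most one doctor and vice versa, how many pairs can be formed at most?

For example, pair doctor 1-shift 4, doctor 2-shift 1, doctor 3-shift 3, doctor 4-shift 5, doctor 5-shift 2, doctor 6-shift 7, doctor 7-shift 6.
All 7 doctors are matched, so no larger matching exists.

7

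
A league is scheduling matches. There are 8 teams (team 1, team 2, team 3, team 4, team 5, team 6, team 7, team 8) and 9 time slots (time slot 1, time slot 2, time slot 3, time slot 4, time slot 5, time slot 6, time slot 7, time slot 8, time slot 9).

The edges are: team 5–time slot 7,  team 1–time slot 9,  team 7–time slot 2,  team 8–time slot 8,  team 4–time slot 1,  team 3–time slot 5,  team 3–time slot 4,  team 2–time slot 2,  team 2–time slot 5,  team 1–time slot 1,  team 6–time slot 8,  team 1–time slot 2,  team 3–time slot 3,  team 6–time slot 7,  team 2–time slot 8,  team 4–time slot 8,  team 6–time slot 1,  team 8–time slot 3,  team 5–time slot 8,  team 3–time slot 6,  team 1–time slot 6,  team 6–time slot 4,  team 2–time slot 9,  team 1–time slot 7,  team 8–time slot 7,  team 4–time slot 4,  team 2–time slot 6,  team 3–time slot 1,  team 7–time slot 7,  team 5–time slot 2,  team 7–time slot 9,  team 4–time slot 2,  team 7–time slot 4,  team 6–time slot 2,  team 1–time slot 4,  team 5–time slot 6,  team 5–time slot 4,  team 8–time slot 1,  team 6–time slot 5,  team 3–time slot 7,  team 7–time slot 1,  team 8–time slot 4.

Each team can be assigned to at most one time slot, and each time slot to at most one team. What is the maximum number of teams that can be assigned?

A valid assignment of size 8: team 1–time slot 6, team 2–time slot 9, team 3–time slot 5, team 4–time slot 2, team 5–time slot 7, team 6–time slot 1, team 7–time slot 4, team 8–time slot 8.
All 8 teams are matched, so no larger matching exists.

8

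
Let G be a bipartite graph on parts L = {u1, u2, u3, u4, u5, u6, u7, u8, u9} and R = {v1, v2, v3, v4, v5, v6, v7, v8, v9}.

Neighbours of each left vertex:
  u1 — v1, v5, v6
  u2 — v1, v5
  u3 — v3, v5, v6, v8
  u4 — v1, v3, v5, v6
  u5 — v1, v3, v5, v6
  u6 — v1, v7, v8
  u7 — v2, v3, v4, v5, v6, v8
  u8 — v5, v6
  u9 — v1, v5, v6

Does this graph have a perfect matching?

No

The set {u1, u2, u4, u5, u8, u9} has only 4 neighbours ({v1, v3, v5, v6}), so by Hall's theorem at most 7 of the 9 left vertices can be matched.
Hence no matching covers every left vertex.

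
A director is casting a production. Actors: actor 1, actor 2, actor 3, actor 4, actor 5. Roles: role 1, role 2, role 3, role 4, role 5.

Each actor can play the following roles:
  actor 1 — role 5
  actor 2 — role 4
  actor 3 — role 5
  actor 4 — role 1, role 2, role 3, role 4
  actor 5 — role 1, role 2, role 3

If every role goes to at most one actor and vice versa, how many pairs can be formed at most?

A valid assignment of size 4: actor 1→role 5, actor 2→role 4, actor 4→role 1, actor 5→role 3.
The set {actor 1, actor 3} has only 1 neighbour ({role 5}), so by Hall's theorem at most 4 of the 5 actors can be matched.

4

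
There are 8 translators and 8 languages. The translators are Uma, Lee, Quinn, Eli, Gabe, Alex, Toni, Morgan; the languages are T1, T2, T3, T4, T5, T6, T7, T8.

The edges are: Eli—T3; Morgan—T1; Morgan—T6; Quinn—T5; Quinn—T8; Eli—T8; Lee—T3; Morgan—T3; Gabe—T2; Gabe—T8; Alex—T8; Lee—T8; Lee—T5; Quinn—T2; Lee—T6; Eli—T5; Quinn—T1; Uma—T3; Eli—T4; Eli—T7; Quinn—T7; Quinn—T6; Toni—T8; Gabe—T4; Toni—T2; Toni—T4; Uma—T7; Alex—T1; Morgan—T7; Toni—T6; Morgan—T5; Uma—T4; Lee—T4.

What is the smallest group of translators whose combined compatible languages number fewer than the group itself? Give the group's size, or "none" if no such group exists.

none

A matching saturating every translator exists, for instance Uma→T3, Lee→T5, Quinn→T6, Eli→T4, Gabe→T2, Alex→T1, Toni→T8, Morgan→T7.
By Hall's marriage theorem, this means |N(S)| ≥ |S| for every subset S, so no violating subset exists.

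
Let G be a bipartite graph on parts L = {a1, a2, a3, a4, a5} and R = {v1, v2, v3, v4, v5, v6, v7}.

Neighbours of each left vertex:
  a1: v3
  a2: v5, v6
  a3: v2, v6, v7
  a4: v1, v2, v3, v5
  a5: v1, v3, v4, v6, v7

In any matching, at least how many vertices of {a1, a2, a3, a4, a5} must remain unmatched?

For example, pair a1-v3, a2-v5, a3-v7, a4-v2, a5-v6.
This saturates every left vertex, so 5 is the maximum.
That matches 5 of the 5, leaving 0 unmatched; no matching can do better.

0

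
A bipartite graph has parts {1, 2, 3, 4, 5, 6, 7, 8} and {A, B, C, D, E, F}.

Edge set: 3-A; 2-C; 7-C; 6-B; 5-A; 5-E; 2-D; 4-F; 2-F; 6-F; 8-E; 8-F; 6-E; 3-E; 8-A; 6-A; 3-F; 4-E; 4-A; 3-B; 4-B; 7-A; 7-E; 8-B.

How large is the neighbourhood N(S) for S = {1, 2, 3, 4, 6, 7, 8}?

6

The union of neighbours of {1, 2, 3, 4, 6, 7, 8} is {A, B, C, D, E, F}, which has 6 elements.
Since |N(S)| = 6 < |S| = 7, Hall's condition fails for this subset.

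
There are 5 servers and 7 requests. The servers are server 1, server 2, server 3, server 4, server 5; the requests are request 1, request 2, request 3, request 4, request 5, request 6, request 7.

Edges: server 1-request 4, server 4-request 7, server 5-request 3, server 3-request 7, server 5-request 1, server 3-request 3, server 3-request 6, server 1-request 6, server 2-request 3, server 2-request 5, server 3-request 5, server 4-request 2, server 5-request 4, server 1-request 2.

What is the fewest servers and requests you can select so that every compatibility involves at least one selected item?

A maximum matching has 5 edges (e.g. server 1–request 6, server 2–request 5, server 3–request 7, server 4–request 2, server 5–request 4).
By König's theorem the minimum vertex cover has the same size. One such cover is {server 1, server 2, server 3, server 4, server 5}.

5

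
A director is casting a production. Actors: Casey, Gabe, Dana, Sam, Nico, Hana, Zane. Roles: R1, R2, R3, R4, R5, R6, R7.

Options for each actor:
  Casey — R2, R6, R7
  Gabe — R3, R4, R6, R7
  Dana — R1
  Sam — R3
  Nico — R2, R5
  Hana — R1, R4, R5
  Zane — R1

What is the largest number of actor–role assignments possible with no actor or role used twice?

For example, pair Casey→R6, Gabe→R7, Dana→R1, Sam→R3, Nico→R5, Hana→R4.
The set {Dana, Zane} has only 1 neighbour ({R1}), so by Hall's theorem at most 6 of the 7 actors can be matched.

6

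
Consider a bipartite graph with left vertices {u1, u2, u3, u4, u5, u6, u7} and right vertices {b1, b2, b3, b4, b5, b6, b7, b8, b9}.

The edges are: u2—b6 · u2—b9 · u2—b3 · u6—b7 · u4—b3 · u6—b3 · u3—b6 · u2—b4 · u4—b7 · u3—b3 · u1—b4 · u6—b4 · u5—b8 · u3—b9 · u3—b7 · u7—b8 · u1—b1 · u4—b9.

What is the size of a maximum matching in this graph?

For example, pair u1→b1, u2→b4, u3→b6, u4→b7, u5→b8, u6→b3.
The set {u5, u7} has only 1 neighbour ({b8}), so by Hall's theorem at most 6 of the 7 left vertices can be matched.

6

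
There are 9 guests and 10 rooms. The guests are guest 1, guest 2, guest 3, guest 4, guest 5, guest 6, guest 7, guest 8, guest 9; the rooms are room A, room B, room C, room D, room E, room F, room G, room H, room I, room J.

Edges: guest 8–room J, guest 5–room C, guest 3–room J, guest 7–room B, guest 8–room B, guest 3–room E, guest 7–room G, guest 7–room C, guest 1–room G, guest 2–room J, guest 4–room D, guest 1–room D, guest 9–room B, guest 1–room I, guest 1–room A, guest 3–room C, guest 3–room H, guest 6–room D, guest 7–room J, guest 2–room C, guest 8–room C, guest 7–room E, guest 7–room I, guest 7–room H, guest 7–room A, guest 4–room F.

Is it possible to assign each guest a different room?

The set {guest 2, guest 5, guest 8, guest 9} has only 3 neighbours ({room B, room C, room J}), so by Hall's theorem at most 8 of the 9 guests can be matched.
Hence no matching covers every guest.

No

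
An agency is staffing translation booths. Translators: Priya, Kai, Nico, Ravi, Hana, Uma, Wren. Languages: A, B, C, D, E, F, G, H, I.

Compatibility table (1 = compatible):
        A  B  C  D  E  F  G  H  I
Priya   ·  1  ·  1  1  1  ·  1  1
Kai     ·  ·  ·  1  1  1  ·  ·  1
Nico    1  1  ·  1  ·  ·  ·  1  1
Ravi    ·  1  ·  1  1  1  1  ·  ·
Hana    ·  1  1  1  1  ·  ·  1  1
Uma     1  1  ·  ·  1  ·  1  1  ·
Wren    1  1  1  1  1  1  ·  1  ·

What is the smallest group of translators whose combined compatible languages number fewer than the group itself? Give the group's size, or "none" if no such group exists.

none

A matching saturating every translator exists, for instance Priya→F, Kai→D, Nico→H, Ravi→G, Hana→E, Uma→B, Wren→A.
By Hall's marriage theorem, this means |N(S)| ≥ |S| for every subset S, so no violating subset exists.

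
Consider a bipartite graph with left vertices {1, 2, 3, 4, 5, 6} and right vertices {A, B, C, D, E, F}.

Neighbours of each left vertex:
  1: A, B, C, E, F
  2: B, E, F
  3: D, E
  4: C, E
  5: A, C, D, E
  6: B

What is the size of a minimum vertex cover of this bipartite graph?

6

A maximum matching has 6 edges (e.g. 1–F, 2–E, 3–D, 4–C, 5–A, 6–B).
By König's theorem the minimum vertex cover has the same size. One such cover is {1, 2, 3, 4, 5, 6}.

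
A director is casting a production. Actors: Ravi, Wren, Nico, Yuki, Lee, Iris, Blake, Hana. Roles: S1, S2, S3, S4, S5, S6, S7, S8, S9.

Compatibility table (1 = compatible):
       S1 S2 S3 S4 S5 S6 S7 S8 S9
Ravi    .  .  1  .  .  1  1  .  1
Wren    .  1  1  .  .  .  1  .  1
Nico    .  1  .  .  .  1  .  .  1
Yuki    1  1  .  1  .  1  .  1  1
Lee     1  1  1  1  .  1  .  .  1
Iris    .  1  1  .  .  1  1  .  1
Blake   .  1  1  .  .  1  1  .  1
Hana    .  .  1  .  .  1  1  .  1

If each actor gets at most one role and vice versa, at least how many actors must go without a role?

1

One maximum matching: Ravi–S6, Wren–S3, Nico–S9, Yuki–S1, Lee–S4, Iris–S7, Blake–S2.
The set {Ravi, Wren, Nico, Iris, Blake, Hana} has only 5 neighbours ({S2, S3, S6, S7, S9}), so by Hall's theorem at most 7 of the 8 actors can be matched.
That matches 7 of the 8, leaving 1 unmatched; no matching can do better.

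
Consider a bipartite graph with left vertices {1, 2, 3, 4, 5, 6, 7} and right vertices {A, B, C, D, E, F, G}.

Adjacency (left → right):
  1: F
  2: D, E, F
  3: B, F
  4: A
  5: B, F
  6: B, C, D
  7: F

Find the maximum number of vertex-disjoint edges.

5

A valid assignment of size 5: 1-F, 2-E, 3-B, 4-A, 6-C.
The set {1, 3, 5, 7} has only 2 neighbours ({B, F}), so by Hall's theorem at most 5 of the 7 left vertices can be matched.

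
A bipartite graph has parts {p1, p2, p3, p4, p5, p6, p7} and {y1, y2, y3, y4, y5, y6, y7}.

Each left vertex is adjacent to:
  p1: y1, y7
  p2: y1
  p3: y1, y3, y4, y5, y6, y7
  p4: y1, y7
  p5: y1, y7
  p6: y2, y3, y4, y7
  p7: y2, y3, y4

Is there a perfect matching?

No

The set {p1, p2, p4, p5} has only 2 neighbours ({y1, y7}), so by Hall's theorem at most 5 of the 7 left vertices can be matched.
Hence no matching covers every left vertex.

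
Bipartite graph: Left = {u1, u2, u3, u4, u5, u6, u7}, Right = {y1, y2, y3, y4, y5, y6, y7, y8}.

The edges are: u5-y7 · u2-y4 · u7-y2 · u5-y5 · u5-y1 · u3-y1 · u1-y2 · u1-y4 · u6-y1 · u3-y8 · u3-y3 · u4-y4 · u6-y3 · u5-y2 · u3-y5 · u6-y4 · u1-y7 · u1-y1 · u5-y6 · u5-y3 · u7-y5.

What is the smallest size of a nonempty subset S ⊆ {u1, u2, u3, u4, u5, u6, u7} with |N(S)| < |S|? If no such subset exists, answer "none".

Take S = {u2, u4}. Its neighbourhood is {y4}, so |N(S)| = 1 < |S| = 2.
No single vertex violates Hall's condition since each has at least one neighbour, so 2 is the minimum.

2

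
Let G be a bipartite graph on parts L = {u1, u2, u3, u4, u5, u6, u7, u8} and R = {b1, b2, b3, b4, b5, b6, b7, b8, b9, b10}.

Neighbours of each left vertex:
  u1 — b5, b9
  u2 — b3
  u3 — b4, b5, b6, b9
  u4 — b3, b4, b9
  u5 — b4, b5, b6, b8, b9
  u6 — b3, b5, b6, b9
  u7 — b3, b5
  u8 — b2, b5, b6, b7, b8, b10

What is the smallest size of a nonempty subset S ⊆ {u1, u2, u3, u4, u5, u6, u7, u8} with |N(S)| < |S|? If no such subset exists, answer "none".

6

Take S = {u1, u2, u3, u4, u6, u7}. Its neighbourhood is {b3, b4, b5, b6, b9}, so |N(S)| = 5 < |S| = 6.
Every subset of size less than 6 has at least as many neighbours as members, so 6 is the minimum.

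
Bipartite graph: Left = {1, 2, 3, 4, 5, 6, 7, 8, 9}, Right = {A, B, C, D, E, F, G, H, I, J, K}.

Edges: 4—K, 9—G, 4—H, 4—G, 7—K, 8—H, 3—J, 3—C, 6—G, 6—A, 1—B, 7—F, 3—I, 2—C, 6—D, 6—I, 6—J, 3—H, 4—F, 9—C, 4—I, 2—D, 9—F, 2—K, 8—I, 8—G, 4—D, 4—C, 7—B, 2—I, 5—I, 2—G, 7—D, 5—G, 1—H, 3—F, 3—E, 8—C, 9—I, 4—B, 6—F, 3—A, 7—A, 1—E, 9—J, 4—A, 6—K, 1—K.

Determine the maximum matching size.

One maximum matching: 1→E, 2→K, 3→A, 4→G, 5→I, 6→F, 7→B, 8→C, 9→J.
This saturates every left vertex, so 9 is the maximum.

9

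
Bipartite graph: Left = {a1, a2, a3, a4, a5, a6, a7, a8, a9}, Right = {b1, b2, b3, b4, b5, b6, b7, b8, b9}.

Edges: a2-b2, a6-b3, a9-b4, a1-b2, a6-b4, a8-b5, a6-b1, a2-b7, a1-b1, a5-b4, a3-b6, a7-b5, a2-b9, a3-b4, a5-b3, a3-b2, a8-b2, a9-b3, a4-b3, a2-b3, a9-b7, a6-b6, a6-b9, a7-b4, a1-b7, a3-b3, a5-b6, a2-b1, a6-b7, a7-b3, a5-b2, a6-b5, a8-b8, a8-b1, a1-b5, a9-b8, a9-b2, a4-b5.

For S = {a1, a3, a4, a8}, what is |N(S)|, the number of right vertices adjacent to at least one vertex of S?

8

The union of neighbours of {a1, a3, a4, a8} is {b1, b2, b3, b4, b5, b6, b7, b8}, which has 8 elements.
Since |N(S)| = 8 ≥ |S| = 4, Hall's condition holds for this subset.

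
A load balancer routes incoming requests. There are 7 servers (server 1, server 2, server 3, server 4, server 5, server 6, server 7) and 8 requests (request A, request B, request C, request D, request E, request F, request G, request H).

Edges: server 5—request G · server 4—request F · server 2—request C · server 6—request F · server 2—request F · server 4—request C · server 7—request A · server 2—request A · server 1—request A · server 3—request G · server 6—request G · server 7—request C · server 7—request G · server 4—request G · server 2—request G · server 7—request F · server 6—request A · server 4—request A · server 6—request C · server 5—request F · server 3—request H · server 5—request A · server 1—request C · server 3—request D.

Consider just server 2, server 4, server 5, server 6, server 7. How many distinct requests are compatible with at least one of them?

4

The union of neighbours of {server 2, server 4, server 5, server 6, server 7} is {request A, request C, request F, request G}, which has 4 elements.
Since |N(S)| = 4 < |S| = 5, Hall's condition fails for this subset.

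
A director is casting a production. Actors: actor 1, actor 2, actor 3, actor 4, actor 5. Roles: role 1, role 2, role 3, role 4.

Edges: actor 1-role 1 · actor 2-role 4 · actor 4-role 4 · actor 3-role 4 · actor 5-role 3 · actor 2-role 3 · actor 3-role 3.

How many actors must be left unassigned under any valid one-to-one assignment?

2

A valid assignment of size 3: actor 1→role 1, actor 2→role 4, actor 3→role 3.
The set {actor 2, actor 3, actor 4, actor 5} has only 2 neighbours ({role 3, role 4}), so by Hall's theorem at most 3 of the 5 actors can be matched.
That matches 3 of the 5, leaving 2 unmatched; no matching can do better.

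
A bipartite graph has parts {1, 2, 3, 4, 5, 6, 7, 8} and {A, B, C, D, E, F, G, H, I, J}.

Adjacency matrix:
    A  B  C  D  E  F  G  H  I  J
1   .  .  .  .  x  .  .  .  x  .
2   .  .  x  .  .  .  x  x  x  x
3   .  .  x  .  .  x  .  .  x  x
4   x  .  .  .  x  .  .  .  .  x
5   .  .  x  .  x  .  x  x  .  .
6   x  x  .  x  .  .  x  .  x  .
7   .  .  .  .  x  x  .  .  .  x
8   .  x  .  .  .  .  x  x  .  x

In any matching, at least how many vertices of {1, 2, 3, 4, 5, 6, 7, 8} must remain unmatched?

For example, pair 1-I, 2-G, 3-F, 4-J, 5-C, 6-A, 7-E, 8-B.
This saturates every left vertex, so 8 is the maximum.
That matches 8 of the 8, leaving 0 unmatched; no matching can do better.

0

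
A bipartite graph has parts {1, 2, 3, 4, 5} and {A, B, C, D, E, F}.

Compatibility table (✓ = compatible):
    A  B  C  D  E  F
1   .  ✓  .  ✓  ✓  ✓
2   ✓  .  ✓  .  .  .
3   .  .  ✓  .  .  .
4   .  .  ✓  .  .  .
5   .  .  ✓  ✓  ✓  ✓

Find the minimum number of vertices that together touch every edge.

{1, 2, 5, C} is a vertex cover of size 4: every edge has an endpoint in this set.
No smaller cover exists because 1–B, 2–A, 3–C, 5–E is a matching of size 4, and a cover must include an endpoint of each of these disjoint edges (König's theorem).

4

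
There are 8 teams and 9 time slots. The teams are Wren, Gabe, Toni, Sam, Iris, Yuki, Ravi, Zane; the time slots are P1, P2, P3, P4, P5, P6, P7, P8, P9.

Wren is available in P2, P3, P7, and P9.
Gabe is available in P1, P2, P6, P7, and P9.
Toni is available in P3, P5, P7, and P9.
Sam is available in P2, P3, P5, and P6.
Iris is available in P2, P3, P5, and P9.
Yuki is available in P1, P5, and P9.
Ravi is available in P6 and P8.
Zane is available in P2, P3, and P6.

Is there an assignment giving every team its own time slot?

A valid assignment of size 8: Wren-P7, Gabe-P2, Toni-P9, Sam-P5, Iris-P3, Yuki-P1, Ravi-P8, Zane-P6.
All 8 teams are covered.

Yes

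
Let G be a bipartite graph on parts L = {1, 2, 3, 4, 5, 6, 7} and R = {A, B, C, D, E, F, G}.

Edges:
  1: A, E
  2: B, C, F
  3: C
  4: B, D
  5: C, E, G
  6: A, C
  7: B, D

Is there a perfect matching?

Yes

For example, pair 1-E, 2-F, 3-C, 4-D, 5-G, 6-A, 7-B.
Every left vertex is matched, so this is a perfect matching.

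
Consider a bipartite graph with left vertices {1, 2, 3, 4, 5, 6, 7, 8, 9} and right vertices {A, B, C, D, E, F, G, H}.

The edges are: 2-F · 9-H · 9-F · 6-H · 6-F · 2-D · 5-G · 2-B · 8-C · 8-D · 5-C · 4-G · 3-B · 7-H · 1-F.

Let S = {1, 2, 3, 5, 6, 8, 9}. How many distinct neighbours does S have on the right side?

6

The union of neighbours of {1, 2, 3, 5, 6, 8, 9} is {B, C, D, F, G, H}, which has 6 elements.
Since |N(S)| = 6 < |S| = 7, Hall's condition fails for this subset.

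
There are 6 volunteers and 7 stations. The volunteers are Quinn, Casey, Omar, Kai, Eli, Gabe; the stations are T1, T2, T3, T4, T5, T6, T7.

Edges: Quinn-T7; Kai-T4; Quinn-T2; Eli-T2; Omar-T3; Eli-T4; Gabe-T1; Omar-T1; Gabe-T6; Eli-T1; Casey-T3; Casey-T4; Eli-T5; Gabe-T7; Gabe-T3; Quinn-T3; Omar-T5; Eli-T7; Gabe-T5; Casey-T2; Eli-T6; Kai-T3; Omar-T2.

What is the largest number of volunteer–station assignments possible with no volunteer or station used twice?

6

For example, pair Quinn→T2, Casey→T4, Omar→T1, Kai→T3, Eli→T5, Gabe→T7.
All 6 volunteers are matched, so no larger matching exists.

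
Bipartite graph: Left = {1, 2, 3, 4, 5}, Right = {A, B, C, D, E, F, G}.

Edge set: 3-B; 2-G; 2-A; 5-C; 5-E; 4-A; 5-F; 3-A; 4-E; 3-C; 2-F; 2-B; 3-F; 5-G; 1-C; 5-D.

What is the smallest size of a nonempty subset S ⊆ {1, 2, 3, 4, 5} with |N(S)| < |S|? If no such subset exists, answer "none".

A matching saturating every left vertex exists, for instance 1→C, 2→F, 3→B, 4→E, 5→G.
By Hall's marriage theorem, this means |N(S)| ≥ |S| for every subset S, so no violating subset exists.

none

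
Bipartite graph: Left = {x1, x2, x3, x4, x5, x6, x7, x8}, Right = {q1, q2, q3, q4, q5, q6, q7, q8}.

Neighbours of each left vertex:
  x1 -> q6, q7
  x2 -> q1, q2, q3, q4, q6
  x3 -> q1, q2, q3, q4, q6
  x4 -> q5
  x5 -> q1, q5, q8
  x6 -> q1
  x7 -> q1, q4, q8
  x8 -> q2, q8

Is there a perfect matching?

One maximum matching: x1→q7, x2→q6, x3→q3, x4→q5, x5→q8, x6→q1, x7→q4, x8→q2.
Every left vertex is matched, so this is a perfect matching.

Yes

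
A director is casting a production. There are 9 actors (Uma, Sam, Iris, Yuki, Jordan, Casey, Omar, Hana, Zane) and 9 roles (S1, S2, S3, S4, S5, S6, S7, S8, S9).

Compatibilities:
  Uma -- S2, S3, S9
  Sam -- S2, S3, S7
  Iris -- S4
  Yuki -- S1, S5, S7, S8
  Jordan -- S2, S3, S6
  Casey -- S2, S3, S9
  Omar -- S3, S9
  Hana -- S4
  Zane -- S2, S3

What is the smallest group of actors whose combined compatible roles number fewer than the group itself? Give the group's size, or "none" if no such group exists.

2

Take S = {Iris, Hana}. Its neighbourhood is {S4}, so |N(S)| = 1 < |S| = 2.
No single vertex violates Hall's condition since each has at least one neighbour, so 2 is the minimum.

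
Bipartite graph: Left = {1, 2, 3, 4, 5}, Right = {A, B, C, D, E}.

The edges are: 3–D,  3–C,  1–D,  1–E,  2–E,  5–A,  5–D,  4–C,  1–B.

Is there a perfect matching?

For example, pair 1-B, 2-E, 3-D, 4-C, 5-A.
All 5 left vertices are covered.

Yes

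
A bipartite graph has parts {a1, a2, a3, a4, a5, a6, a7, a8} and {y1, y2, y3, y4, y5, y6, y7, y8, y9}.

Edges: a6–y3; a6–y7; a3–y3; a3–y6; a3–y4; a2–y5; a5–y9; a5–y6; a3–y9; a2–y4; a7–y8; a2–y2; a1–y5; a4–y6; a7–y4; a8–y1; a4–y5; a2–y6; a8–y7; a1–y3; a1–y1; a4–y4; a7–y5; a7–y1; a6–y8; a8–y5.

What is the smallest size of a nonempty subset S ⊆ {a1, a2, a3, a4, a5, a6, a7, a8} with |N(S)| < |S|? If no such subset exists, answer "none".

A matching saturating every left vertex exists, for instance a1→y5, a2→y2, a3→y3, a4→y6, a5→y9, a6→y8, a7→y4, a8→y1.
By Hall's marriage theorem, this means |N(S)| ≥ |S| for every subset S, so no violating subset exists.

none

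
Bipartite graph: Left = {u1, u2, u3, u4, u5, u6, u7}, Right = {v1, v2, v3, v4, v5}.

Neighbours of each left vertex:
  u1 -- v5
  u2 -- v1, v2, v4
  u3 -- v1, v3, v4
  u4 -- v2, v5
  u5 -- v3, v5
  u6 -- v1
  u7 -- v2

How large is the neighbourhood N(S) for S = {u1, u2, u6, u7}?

The union of neighbours of {u1, u2, u6, u7} is {v1, v2, v4, v5}, which has 4 elements.
Since |N(S)| = 4 ≥ |S| = 4, Hall's condition holds for this subset.

4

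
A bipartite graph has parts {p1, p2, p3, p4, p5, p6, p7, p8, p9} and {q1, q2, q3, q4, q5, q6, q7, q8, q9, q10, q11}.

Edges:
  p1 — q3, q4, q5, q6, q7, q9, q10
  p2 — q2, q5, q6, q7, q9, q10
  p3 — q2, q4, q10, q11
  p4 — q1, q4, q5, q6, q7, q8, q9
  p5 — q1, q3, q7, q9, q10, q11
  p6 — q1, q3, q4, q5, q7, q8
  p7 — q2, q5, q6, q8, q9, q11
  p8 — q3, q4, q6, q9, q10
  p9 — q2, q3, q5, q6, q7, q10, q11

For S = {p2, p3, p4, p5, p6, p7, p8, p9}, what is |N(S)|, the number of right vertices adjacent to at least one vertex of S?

The union of neighbours of {p2, p3, p4, p5, p6, p7, p8, p9} is {q1, q2, q3, q4, q5, q6, q7, q8, q9, q10, q11}, which has 11 elements.
Since |N(S)| = 11 ≥ |S| = 8, Hall's condition holds for this subset.

11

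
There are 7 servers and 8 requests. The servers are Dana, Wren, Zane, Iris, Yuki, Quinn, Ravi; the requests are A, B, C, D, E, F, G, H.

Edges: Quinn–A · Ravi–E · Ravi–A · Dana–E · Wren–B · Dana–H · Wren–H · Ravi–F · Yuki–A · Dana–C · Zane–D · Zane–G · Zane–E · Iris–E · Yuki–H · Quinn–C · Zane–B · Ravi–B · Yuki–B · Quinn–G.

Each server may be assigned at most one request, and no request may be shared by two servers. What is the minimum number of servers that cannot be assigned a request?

0

A valid assignment of size 7: Dana–C, Wren–H, Zane–D, Iris–E, Yuki–A, Quinn–G, Ravi–B.
This saturates every server, so 7 is the maximum.
That matches 7 of the 7, leaving 0 unmatched; no matching can do better.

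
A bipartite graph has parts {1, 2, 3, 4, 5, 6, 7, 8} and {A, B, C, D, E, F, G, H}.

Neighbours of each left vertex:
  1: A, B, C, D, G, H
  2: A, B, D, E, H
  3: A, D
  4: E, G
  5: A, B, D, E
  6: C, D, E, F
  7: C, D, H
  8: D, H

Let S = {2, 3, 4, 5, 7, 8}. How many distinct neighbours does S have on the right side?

7

The union of neighbours of {2, 3, 4, 5, 7, 8} is {A, B, C, D, E, G, H}, which has 7 elements.
Since |N(S)| = 7 ≥ |S| = 6, Hall's condition holds for this subset.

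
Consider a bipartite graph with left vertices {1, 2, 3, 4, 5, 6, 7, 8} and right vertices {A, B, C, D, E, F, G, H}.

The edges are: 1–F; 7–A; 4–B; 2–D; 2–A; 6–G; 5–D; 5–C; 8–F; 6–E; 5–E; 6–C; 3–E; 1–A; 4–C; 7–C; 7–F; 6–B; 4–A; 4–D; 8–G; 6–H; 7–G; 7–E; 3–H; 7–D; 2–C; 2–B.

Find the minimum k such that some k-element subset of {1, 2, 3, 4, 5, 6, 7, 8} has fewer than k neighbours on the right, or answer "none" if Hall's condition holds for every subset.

none

A matching saturating every left vertex exists, for instance 1→A, 2→B, 3→H, 4→D, 5→C, 6→E, 7→G, 8→F.
By Hall's marriage theorem, this means |N(S)| ≥ |S| for every subset S, so no violating subset exists.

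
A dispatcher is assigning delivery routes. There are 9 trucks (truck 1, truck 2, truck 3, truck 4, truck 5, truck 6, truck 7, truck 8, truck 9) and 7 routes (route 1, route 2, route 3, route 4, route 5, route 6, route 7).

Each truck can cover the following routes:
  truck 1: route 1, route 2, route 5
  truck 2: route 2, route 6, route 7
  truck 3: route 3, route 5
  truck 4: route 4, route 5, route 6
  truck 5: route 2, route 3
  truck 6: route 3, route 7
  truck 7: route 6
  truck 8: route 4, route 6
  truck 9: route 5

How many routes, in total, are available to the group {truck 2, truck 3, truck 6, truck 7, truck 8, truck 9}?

6

The union of neighbours of {truck 2, truck 3, truck 6, truck 7, truck 8, truck 9} is {route 2, route 3, route 4, route 5, route 6, route 7}, which has 6 elements.
Since |N(S)| = 6 ≥ |S| = 6, Hall's condition holds for this subset.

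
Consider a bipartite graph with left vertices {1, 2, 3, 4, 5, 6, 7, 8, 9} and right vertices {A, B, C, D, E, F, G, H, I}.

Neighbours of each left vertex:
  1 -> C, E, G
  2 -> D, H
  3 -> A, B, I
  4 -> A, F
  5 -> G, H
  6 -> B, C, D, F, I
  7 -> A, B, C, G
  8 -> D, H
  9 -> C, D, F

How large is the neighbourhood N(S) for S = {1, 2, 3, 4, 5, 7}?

The union of neighbours of {1, 2, 3, 4, 5, 7} is {A, B, C, D, E, F, G, H, I}, which has 9 elements.
Since |N(S)| = 9 ≥ |S| = 6, Hall's condition holds for this subset.

9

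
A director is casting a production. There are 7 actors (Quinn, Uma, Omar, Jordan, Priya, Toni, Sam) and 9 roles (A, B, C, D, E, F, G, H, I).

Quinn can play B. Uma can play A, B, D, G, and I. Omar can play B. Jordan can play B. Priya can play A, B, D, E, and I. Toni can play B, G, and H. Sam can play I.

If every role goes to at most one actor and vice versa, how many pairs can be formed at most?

One maximum matching: Quinn-B, Uma-A, Priya-E, Toni-G, Sam-I.
The set {Quinn, Omar, Jordan} has only 1 neighbour ({B}), so by Hall's theorem at most 5 of the 7 actors can be matched.

5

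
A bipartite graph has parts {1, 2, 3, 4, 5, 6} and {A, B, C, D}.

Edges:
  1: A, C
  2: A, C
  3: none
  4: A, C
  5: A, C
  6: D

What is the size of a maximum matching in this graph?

3

A valid assignment of size 3: 1→A, 2→C, 6→D.
The set {1, 2, 3, 4, 5} has only 2 neighbours ({A, C}), so by Hall's theorem at most 3 of the 6 left vertices can be matched.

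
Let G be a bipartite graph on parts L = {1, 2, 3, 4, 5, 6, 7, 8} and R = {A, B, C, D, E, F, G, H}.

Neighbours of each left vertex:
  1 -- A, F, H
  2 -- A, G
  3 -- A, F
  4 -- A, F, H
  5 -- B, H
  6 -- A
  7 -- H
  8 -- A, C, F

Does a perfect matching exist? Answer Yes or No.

No

The set {1, 3, 4, 6, 7} has only 3 neighbours ({A, F, H}), so by Hall's theorem at most 6 of the 8 left vertices can be matched.
Hence no matching covers every left vertex.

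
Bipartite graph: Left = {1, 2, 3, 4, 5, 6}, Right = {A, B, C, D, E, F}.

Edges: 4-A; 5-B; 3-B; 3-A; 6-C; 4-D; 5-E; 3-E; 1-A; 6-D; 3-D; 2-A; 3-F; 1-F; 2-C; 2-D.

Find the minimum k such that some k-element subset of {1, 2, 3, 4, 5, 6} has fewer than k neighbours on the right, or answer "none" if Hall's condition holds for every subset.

A matching saturating every left vertex exists, for instance 1→F, 2→D, 3→E, 4→A, 5→B, 6→C.
By Hall's marriage theorem, this means |N(S)| ≥ |S| for every subset S, so no violating subset exists.

none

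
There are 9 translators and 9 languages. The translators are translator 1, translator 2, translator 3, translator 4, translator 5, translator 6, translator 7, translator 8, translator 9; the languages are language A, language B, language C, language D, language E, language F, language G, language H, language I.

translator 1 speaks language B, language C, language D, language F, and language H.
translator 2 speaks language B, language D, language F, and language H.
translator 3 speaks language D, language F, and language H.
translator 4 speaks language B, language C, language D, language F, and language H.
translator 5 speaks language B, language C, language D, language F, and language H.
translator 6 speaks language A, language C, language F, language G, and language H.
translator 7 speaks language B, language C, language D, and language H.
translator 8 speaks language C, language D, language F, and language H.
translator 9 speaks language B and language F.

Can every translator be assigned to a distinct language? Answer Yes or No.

No

The set {translator 1, translator 2, translator 3, translator 4, translator 5, translator 7, translator 8, translator 9} has only 5 neighbours ({language B, language C, language D, language F, language H}), so by Hall's theorem at most 6 of the 9 translators can be matched.
Hence no matching covers every translator.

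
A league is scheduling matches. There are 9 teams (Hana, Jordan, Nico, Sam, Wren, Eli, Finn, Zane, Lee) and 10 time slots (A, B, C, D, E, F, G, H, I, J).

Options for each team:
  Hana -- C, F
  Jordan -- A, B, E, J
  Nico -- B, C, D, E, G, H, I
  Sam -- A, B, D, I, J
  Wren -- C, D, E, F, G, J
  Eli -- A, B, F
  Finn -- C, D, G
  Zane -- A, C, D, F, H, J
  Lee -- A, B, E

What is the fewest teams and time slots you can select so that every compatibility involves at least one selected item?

9

The 9 edges Hana–C, Jordan–E, Nico–H, Sam–D, Wren–J, Eli–F, Finn–G, Zane–A, Lee–B form a matching, so any vertex cover needs at least 9 vertices (one per matched edge).
Conversely {Hana, Jordan, Nico, Sam, Wren, Eli, Finn, Zane, Lee} meets every edge and has exactly 9 vertices, so 9 is optimal.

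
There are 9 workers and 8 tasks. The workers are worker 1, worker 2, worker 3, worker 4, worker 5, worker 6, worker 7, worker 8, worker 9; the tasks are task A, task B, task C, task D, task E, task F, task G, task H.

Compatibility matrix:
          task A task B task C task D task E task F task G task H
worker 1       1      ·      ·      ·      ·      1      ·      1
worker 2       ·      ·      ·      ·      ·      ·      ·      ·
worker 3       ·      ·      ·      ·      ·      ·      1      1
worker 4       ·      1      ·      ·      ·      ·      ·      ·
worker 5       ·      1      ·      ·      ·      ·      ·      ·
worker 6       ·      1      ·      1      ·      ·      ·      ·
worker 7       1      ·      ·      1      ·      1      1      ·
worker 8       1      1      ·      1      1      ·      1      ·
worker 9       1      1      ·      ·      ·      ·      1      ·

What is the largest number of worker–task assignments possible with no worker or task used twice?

A valid assignment of size 7: worker 1-task F, worker 3-task H, worker 4-task B, worker 6-task D, worker 7-task A, worker 8-task E, worker 9-task G.
The set {worker 2, worker 4, worker 5} has only 1 neighbour ({task B}), so by Hall's theorem at most 7 of the 9 workers can be matched.

7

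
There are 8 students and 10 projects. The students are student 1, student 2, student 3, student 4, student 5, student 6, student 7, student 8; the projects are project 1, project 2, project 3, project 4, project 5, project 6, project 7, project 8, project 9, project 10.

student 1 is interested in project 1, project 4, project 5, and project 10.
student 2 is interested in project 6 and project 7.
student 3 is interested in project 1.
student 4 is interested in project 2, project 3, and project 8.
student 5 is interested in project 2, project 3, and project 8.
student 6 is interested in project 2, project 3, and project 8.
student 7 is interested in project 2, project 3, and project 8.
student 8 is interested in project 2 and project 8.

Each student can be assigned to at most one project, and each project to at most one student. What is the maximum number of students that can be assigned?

A valid assignment of size 6: student 1-project 4, student 2-project 7, student 3-project 1, student 4-project 2, student 5-project 3, student 6-project 8.
The set {student 4, student 5, student 6, student 7, student 8} has only 3 neighbours ({project 2, project 3, project 8}), so by Hall's theorem at most 6 of the 8 students can be matched.

6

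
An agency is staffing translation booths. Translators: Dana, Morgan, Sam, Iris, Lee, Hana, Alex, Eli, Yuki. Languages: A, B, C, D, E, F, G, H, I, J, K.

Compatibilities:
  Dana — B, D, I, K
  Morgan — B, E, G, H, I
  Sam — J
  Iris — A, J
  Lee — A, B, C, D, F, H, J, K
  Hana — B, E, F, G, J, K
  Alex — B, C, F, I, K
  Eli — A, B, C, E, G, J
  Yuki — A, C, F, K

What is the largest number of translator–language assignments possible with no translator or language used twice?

For example, pair Dana→D, Morgan→E, Sam→J, Iris→A, Lee→H, Hana→K, Alex→B, Eli→G, Yuki→F.
All 9 translators are matched, so no larger matching exists.

9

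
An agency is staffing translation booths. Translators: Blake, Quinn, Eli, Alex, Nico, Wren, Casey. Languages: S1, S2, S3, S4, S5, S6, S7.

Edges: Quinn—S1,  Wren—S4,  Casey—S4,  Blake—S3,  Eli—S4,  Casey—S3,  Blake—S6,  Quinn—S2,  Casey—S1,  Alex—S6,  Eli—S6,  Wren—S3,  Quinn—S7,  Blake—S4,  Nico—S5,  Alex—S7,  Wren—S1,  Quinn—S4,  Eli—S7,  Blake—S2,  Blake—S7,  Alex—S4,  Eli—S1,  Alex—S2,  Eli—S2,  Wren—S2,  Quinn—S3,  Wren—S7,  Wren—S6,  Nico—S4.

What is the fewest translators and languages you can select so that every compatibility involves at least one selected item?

{Blake, Quinn, Eli, Alex, Nico, Wren, Casey} is a vertex cover of size 7: every edge has an endpoint in this set.
No smaller cover exists because Blake–S3, Quinn–S1, Eli–S6, Alex–S2, Nico–S5, Wren–S7, Casey–S4 is a matching of size 7, and a cover must include an endpoint of each of these disjoint edges (König's theorem).

7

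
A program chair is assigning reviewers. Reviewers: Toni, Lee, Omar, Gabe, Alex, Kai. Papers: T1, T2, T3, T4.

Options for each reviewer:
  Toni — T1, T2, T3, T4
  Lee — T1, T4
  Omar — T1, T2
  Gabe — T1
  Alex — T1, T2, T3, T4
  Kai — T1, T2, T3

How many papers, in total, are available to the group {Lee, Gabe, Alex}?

The union of neighbours of {Lee, Gabe, Alex} is {T1, T2, T3, T4}, which has 4 elements.
Since |N(S)| = 4 ≥ |S| = 3, Hall's condition holds for this subset.

4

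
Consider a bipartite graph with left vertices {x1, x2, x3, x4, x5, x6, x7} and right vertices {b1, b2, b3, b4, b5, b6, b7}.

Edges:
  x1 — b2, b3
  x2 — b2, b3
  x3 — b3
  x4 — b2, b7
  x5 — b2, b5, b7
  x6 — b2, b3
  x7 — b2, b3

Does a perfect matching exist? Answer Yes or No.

No

The set {x1, x2, x3, x6, x7} has only 2 neighbours ({b2, b3}), so by Hall's theorem at most 4 of the 7 left vertices can be matched.
Hence no matching covers every left vertex.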